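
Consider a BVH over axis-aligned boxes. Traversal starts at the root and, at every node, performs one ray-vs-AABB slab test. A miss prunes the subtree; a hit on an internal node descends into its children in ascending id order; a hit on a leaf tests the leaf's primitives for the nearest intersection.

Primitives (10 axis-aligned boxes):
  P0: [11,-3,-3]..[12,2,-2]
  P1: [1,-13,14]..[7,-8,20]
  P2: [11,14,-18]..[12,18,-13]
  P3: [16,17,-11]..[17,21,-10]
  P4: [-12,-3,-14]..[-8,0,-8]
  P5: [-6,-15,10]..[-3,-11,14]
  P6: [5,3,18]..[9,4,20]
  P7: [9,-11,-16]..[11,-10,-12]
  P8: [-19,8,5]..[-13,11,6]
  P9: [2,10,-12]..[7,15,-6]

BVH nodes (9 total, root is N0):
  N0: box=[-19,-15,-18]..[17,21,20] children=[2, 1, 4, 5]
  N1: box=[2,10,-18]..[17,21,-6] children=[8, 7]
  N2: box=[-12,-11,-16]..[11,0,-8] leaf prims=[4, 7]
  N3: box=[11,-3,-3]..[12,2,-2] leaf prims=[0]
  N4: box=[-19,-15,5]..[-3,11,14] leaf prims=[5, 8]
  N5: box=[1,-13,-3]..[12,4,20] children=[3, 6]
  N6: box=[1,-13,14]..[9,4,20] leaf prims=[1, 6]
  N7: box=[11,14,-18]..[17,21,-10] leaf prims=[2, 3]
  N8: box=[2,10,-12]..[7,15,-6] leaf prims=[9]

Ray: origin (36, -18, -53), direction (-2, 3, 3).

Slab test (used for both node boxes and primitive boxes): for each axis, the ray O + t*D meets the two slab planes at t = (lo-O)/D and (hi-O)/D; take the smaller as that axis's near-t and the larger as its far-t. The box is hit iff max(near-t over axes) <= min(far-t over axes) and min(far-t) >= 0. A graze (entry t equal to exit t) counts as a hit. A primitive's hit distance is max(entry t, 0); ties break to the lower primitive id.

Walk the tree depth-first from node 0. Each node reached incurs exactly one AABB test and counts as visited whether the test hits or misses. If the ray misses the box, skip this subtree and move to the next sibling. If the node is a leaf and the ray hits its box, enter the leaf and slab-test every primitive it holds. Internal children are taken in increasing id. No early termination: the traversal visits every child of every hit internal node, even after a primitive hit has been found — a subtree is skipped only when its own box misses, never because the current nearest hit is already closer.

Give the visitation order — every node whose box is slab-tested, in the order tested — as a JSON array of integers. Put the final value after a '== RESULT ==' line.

Traverse from the root:
N0 x:[19/2,55/2] y:[1,13] z:[35/3,73/3] -> hit [35/3,13], descend [1, 2, 4, 5]
  N1 x:[19/2,17] y:[28/3,13] z:[35/3,47/3] -> hit [35/3,13], descend [7, 8]
    N7 x:[19/2,25/2] y:[32/3,13] z:[35/3,43/3] -> hit [35/3,25/2] leaf, test {P2@t=12, P3(miss)}
    N8 x:[29/2,17] y:[28/3,11] z:[41/3,47/3] -> miss, prune
  N2 x:[25/2,24] y:[7/3,6] z:[37/3,15] -> miss, prune
  N4 x:[39/2,55/2] y:[1,29/3] z:[58/3,67/3] -> miss, prune
  N5 x:[12,35/2] y:[5/3,22/3] z:[50/3,73/3] -> miss, prune

Visited [0, 1, 7, 8, 2, 4, 5]. Tests: 7 box, 1 leaf. Nearest: P2.

== RESULT ==
[0, 1, 7, 8, 2, 4, 5]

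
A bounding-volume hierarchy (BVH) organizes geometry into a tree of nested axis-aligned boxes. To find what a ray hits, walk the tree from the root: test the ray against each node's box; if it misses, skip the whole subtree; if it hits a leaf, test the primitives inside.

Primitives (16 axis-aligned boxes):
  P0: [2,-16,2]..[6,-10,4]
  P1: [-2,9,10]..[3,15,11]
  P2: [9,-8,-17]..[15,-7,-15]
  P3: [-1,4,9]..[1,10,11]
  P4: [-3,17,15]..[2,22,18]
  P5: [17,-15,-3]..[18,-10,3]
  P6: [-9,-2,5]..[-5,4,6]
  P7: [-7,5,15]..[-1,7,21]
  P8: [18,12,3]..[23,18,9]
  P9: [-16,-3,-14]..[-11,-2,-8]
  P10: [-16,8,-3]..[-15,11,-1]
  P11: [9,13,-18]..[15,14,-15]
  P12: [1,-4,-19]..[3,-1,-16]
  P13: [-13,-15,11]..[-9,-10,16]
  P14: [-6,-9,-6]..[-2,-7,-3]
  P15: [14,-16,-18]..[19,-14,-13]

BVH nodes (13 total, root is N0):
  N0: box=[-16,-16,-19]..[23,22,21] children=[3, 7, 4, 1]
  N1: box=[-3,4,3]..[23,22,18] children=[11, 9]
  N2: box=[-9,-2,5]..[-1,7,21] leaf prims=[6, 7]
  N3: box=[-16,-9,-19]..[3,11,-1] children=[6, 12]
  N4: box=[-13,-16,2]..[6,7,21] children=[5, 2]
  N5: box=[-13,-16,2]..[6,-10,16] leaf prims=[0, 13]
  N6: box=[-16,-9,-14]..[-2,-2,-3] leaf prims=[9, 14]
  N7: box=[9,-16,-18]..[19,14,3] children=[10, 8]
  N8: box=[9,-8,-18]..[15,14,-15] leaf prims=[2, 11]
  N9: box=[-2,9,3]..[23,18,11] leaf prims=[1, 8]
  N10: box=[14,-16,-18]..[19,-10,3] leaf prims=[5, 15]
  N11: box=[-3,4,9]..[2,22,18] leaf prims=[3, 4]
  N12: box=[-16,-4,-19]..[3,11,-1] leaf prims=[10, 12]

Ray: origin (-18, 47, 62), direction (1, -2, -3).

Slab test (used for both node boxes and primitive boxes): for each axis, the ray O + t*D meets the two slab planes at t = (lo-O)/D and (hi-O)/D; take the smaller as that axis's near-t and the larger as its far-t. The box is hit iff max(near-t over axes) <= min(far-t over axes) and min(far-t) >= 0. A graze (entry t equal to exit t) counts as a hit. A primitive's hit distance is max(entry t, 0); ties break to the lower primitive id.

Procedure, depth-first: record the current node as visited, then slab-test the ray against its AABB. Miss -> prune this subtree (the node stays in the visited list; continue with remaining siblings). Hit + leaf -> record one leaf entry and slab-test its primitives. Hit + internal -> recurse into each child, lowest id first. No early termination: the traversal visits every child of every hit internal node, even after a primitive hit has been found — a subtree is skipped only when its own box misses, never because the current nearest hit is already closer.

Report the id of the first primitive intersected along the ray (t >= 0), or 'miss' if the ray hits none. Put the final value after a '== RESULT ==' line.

Traverse from the root:
N0 x:[2,41] y:[25/2,63/2] z:[41/3,27] -> hit [41/3,27], descend [1, 3, 4, 7]
  N1 x:[15,41] y:[25/2,43/2] z:[44/3,59/3] -> hit [15,59/3], descend [9, 11]
    N9 x:[16,41] y:[29/2,19] z:[17,59/3] -> hit [17,19] leaf, test {P1@t=17, P8(miss)}
    N11 x:[15,20] y:[25/2,43/2] z:[44/3,53/3] -> hit [15,53/3] leaf, test {P3(miss), P4@t=15}
  N3 x:[2,21] y:[18,28] z:[21,27] -> hit [21,21], descend [6, 12]
    N6 x:[2,16] y:[49/2,28] z:[65/3,76/3] -> miss, prune
    N12 x:[2,21] y:[18,51/2] z:[21,27] -> hit [21,21] leaf, test {P10(miss), P12(miss)}
  N4 x:[5,24] y:[20,63/2] z:[41/3,20] -> hit [20,20], descend [2, 5]
    N2 x:[9,17] y:[20,49/2] z:[41/3,19] -> miss, prune
    N5 x:[5,24] y:[57/2,63/2] z:[46/3,20] -> miss, prune
  N7 x:[27,37] y:[33/2,63/2] z:[59/3,80/3] -> miss, prune

order=[0, 1, 9, 11, 3, 6, 12, 4, 2, 5, 7]  |boxes|=11  |leaves|=3  hit=P4

== RESULT ==
4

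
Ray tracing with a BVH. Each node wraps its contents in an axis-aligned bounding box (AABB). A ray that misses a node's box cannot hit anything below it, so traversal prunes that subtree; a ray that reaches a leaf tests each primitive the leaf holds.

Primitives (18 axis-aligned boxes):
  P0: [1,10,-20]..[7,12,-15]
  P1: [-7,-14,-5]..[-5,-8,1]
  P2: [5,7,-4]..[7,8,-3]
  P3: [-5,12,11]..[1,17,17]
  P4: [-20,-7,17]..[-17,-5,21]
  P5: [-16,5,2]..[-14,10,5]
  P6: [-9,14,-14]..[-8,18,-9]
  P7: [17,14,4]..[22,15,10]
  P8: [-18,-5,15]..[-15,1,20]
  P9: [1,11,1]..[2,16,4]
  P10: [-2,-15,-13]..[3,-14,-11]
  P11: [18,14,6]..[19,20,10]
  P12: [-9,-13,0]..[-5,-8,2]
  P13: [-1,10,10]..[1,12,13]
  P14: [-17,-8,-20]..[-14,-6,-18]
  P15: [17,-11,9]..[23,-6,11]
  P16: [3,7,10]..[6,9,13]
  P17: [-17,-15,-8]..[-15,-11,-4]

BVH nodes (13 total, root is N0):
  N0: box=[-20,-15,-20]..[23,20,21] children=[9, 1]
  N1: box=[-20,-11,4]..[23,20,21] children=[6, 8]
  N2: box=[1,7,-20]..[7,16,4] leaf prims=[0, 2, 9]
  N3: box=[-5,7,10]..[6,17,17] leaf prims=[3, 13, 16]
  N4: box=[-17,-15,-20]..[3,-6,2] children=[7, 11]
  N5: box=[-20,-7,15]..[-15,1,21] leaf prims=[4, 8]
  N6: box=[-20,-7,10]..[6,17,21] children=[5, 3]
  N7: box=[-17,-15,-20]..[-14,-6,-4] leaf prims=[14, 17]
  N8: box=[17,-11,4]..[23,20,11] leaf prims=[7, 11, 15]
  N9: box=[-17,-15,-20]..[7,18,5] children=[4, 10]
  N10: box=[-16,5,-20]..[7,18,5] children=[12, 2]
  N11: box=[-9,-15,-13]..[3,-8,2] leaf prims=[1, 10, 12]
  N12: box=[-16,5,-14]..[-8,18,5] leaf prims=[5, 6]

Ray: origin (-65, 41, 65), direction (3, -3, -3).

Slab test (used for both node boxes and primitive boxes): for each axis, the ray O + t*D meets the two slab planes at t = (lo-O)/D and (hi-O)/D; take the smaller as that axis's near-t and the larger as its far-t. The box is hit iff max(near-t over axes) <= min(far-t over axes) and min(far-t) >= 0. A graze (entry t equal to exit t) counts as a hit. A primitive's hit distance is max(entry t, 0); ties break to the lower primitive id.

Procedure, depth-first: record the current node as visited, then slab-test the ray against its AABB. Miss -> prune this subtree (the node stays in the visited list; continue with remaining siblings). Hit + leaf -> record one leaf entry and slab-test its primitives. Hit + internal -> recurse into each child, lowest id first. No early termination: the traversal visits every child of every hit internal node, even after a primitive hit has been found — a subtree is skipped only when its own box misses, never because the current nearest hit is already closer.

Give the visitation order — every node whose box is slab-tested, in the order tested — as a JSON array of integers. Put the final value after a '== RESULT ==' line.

Traverse from the root:
N0 x:[15,88/3] y:[7,56/3] z:[44/3,85/3] -> hit [15,56/3], descend [1, 9]
  N1 x:[15,88/3] y:[7,52/3] z:[44/3,61/3] -> hit [15,52/3], descend [6, 8]
    N6 x:[15,71/3] y:[8,16] z:[44/3,55/3] -> hit [15,16], descend [3, 5]
      N3 x:[20,71/3] y:[8,34/3] z:[16,55/3] -> miss, prune
      N5 x:[15,50/3] y:[40/3,16] z:[44/3,50/3] -> hit [15,16] leaf, test {P4@t=46/3, P8(miss)}
    N8 x:[82/3,88/3] y:[7,52/3] z:[18,61/3] -> miss, prune
  N9 x:[16,24] y:[23/3,56/3] z:[20,85/3] -> miss, prune

7 AABB tests over nodes [0, 1, 6, 3, 5, 8, 9]; 1 leaf entered; closest P4.

== RESULT ==
[0, 1, 6, 3, 5, 8, 9]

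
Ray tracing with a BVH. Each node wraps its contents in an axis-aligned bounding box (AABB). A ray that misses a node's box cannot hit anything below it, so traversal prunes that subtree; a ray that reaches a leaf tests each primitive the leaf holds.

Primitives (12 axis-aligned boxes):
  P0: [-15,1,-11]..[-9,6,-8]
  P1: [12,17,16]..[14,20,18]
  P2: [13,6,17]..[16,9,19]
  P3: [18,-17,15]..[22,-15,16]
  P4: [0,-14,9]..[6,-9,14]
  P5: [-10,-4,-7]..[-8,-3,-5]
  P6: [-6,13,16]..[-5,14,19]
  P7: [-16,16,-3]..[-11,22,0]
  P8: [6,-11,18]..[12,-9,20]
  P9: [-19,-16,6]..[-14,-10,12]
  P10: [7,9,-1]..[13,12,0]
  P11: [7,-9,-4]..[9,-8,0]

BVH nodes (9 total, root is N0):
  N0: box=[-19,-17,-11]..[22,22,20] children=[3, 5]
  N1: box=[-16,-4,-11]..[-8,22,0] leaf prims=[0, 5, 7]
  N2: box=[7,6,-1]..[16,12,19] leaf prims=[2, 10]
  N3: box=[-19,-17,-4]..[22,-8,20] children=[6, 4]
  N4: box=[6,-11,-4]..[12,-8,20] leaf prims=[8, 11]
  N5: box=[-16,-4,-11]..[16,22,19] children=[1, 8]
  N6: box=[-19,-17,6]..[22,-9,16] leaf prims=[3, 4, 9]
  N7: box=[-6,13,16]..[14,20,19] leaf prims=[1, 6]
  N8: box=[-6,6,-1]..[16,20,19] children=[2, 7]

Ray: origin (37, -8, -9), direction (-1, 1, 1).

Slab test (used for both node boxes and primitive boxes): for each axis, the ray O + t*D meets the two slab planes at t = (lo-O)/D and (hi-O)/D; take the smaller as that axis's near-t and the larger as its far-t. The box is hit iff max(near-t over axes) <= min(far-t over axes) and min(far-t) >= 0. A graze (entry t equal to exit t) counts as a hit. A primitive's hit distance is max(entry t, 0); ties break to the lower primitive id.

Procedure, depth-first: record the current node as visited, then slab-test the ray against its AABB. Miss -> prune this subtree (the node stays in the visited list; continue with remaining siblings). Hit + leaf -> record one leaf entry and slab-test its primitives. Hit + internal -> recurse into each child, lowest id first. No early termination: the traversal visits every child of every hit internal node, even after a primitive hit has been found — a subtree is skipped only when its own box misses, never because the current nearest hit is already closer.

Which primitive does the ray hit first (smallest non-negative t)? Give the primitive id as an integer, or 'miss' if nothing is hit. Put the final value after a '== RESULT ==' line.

Trace the traversal:
N0 x:[15,56] y:[-9,30] z:[-2,29] -> hit [15,29], descend [3, 5]
  N3 x:[15,56] y:[-9,0] z:[5,29] -> miss, prune
  N5 x:[21,53] y:[4,30] z:[-2,28] -> hit [21,28], descend [1, 8]
    N1 x:[45,53] y:[4,30] z:[-2,9] -> miss, prune
    N8 x:[21,43] y:[14,28] z:[8,28] -> hit [21,28], descend [2, 7]
      N2 x:[21,30] y:[14,20] z:[8,28] -> miss, prune
      N7 x:[23,43] y:[21,28] z:[25,28] -> hit [25,28] leaf, test {P1@t=25, P6(miss)}

Visited [0, 3, 5, 1, 8, 2, 7]. Tests: 7 box, 1 leaf. Nearest: P1.

== RESULT ==
1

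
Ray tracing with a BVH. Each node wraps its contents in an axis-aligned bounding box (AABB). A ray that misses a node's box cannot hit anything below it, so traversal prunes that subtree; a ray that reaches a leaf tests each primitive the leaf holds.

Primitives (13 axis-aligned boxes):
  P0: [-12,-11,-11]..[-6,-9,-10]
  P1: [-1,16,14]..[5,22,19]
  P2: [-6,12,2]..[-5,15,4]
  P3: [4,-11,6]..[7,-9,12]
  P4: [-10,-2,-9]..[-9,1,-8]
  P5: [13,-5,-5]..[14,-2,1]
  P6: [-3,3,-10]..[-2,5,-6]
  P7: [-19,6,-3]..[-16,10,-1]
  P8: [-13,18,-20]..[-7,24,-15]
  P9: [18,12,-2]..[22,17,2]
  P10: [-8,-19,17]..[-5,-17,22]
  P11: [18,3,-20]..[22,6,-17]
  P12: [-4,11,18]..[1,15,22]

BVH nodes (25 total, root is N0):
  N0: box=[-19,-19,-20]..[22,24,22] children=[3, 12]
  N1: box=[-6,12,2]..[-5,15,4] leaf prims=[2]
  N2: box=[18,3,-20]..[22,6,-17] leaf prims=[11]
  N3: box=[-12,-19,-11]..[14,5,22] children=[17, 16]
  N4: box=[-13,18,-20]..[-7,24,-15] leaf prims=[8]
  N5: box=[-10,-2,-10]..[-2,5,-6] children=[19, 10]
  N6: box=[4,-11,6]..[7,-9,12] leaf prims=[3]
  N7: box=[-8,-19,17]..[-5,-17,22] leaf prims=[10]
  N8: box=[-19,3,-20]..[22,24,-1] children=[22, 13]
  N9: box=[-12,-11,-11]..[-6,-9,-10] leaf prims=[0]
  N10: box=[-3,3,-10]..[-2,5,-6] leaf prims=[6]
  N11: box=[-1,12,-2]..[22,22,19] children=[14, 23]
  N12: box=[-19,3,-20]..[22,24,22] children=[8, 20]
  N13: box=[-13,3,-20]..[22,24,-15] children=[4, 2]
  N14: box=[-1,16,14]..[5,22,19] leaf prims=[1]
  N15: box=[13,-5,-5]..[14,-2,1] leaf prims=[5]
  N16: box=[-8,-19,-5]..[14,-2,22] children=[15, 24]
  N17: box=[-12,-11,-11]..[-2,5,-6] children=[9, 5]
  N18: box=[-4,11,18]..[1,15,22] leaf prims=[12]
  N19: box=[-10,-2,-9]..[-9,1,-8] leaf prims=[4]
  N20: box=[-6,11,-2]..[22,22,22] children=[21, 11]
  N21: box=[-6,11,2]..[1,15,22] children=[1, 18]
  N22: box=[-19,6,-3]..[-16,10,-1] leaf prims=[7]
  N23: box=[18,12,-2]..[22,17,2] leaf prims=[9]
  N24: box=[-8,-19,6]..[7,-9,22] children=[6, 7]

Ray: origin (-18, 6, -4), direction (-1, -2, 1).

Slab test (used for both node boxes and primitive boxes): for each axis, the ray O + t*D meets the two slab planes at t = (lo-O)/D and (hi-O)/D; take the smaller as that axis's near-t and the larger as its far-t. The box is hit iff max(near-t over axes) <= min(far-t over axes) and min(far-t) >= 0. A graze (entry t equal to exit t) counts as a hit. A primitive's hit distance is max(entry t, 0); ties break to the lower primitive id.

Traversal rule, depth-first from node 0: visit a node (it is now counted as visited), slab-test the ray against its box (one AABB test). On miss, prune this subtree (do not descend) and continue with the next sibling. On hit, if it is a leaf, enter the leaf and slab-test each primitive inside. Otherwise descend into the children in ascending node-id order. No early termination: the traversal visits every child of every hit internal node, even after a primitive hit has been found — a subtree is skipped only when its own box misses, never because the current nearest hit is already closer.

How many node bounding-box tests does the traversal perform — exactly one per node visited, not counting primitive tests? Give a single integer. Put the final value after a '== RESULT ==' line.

Trace the traversal:
N0 x:[-40,1] y:[-9,25/2] z:[-16,26] -> hit [-9,1], descend [3, 12]
  N3 x:[-32,-6] y:[1/2,25/2] z:[-7,26] -> miss, prune
  N12 x:[-40,1] y:[-9,3/2] z:[-16,26] -> hit [-9,1], descend [8, 20]
    N8 x:[-40,1] y:[-9,3/2] z:[-16,3] -> hit [-9,1], descend [13, 22]
      N13 x:[-40,-5] y:[-9,3/2] z:[-16,-11] -> miss, prune
      N22 x:[-2,1] y:[-2,0] z:[1,3] -> miss, prune
    N20 x:[-40,-12] y:[-8,-5/2] z:[2,26] -> miss, prune

Visited [0, 3, 12, 8, 13, 22, 20]. Tests: 7 box, 0 leaf. Nearest: miss.

== RESULT ==
7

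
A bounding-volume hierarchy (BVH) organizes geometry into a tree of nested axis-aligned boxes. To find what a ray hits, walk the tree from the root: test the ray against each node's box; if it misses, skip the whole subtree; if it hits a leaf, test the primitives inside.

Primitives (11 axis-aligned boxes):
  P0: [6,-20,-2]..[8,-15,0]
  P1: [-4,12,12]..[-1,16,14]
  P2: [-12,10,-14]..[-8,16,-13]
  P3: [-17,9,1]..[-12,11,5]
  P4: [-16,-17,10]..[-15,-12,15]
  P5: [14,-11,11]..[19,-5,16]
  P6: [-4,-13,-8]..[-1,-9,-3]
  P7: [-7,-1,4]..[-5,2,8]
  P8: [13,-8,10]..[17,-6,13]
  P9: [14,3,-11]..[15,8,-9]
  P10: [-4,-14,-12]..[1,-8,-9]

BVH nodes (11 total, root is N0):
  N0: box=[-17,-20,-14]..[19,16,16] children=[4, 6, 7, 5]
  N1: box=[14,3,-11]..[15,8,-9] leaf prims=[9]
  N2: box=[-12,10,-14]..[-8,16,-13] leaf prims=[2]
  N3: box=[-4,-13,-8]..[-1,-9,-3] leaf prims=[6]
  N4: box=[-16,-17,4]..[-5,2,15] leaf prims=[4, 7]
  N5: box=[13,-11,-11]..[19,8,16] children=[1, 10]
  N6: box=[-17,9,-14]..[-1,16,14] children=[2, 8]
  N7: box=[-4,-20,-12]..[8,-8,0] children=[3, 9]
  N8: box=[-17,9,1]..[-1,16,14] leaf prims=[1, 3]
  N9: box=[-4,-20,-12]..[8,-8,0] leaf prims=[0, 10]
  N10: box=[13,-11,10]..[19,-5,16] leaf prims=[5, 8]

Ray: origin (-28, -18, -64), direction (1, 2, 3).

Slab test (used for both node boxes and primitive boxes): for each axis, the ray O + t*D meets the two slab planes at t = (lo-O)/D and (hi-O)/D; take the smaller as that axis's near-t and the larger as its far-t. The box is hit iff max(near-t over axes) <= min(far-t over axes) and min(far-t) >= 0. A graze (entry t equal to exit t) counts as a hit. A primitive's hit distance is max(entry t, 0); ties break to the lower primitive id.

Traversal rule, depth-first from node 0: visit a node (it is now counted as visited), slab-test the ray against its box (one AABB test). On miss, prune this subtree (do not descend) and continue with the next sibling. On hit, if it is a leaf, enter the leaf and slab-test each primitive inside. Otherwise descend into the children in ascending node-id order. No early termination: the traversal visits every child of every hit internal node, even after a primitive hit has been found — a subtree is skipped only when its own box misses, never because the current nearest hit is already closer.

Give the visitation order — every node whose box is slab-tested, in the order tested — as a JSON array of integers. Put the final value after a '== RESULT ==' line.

Walk:
N0 x:[11,47] y:[-1,17] z:[50/3,80/3] -> hit [50/3,17], descend [4, 5, 6, 7]
  N4 x:[12,23] y:[1/2,10] z:[68/3,79/3] -> miss, prune
  N5 x:[41,47] y:[7/2,13] z:[53/3,80/3] -> miss, prune
  N6 x:[11,27] y:[27/2,17] z:[50/3,26] -> hit [50/3,17], descend [2, 8]
    N2 x:[16,20] y:[14,17] z:[50/3,17] -> hit [50/3,17] leaf, test {P2@t=50/3}
    N8 x:[11,27] y:[27/2,17] z:[65/3,26] -> miss, prune
  N7 x:[24,36] y:[-1,5] z:[52/3,64/3] -> miss, prune

7 AABB tests over nodes [0, 4, 5, 6, 2, 8, 7]; 1 leaf entered; closest P2.

== RESULT ==
[0, 4, 5, 6, 2, 8, 7]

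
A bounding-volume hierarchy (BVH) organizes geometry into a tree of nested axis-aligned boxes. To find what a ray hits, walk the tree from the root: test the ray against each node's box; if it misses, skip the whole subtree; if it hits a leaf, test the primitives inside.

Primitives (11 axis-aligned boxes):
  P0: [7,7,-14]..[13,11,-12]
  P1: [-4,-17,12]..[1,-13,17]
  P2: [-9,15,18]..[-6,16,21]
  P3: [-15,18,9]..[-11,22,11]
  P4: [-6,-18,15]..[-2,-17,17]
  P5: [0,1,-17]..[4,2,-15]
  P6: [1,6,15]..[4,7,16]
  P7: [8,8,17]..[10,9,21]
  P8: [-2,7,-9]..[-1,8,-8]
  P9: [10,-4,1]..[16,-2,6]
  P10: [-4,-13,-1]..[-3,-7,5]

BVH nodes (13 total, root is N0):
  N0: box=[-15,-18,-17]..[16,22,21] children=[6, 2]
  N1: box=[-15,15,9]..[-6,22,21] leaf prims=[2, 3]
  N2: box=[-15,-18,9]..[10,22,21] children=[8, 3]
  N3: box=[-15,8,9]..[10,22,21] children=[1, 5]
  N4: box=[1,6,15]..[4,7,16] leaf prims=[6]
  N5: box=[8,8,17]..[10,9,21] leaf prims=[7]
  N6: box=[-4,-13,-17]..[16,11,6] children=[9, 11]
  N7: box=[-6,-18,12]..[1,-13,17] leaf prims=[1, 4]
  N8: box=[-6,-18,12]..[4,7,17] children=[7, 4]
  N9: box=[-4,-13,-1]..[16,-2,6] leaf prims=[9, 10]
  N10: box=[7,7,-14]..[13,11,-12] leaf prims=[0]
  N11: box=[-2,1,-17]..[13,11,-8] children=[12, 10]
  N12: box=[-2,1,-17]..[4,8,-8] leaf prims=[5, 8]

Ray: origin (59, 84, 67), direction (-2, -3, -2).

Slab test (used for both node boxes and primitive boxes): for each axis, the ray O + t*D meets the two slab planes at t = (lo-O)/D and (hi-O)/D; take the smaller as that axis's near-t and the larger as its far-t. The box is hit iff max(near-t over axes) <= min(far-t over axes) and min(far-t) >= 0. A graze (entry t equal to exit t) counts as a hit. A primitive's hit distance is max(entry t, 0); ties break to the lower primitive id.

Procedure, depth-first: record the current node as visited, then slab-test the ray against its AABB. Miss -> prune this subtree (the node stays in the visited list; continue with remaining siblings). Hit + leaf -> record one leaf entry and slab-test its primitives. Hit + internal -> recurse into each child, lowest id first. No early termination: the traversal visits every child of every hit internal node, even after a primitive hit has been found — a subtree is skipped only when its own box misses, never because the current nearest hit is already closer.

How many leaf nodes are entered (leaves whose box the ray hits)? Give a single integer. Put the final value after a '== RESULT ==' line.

Traverse from the root:
N0 x:[43/2,37] y:[62/3,34] z:[23,42] -> hit [23,34], descend [2, 6]
  N2 x:[49/2,37] y:[62/3,34] z:[23,29] -> hit [49/2,29], descend [3, 8]
    N3 x:[49/2,37] y:[62/3,76/3] z:[23,29] -> hit [49/2,76/3], descend [1, 5]
      N1 x:[65/2,37] y:[62/3,23] z:[23,29] -> miss, prune
      N5 x:[49/2,51/2] y:[25,76/3] z:[23,25] -> hit [25,25] leaf, test {P7@t=25}
    N8 x:[55/2,65/2] y:[77/3,34] z:[25,55/2] -> hit [55/2,55/2], descend [4, 7]
      N4 x:[55/2,29] y:[77/3,26] z:[51/2,26] -> miss, prune
      N7 x:[29,65/2] y:[97/3,34] z:[25,55/2] -> miss, prune
  N6 x:[43/2,63/2] y:[73/3,97/3] z:[61/2,42] -> hit [61/2,63/2], descend [9, 11]
    N9 x:[43/2,63/2] y:[86/3,97/3] z:[61/2,34] -> hit [61/2,63/2] leaf, test {P9(miss), P10@t=31}
    N11 x:[23,61/2] y:[73/3,83/3] z:[75/2,42] -> miss, prune

Summary -> nodes [0, 2, 3, 1, 5, 8, 4, 7, 6, 9, 11]; box-tests=11; leaf-entries=2; first=P7

== RESULT ==
2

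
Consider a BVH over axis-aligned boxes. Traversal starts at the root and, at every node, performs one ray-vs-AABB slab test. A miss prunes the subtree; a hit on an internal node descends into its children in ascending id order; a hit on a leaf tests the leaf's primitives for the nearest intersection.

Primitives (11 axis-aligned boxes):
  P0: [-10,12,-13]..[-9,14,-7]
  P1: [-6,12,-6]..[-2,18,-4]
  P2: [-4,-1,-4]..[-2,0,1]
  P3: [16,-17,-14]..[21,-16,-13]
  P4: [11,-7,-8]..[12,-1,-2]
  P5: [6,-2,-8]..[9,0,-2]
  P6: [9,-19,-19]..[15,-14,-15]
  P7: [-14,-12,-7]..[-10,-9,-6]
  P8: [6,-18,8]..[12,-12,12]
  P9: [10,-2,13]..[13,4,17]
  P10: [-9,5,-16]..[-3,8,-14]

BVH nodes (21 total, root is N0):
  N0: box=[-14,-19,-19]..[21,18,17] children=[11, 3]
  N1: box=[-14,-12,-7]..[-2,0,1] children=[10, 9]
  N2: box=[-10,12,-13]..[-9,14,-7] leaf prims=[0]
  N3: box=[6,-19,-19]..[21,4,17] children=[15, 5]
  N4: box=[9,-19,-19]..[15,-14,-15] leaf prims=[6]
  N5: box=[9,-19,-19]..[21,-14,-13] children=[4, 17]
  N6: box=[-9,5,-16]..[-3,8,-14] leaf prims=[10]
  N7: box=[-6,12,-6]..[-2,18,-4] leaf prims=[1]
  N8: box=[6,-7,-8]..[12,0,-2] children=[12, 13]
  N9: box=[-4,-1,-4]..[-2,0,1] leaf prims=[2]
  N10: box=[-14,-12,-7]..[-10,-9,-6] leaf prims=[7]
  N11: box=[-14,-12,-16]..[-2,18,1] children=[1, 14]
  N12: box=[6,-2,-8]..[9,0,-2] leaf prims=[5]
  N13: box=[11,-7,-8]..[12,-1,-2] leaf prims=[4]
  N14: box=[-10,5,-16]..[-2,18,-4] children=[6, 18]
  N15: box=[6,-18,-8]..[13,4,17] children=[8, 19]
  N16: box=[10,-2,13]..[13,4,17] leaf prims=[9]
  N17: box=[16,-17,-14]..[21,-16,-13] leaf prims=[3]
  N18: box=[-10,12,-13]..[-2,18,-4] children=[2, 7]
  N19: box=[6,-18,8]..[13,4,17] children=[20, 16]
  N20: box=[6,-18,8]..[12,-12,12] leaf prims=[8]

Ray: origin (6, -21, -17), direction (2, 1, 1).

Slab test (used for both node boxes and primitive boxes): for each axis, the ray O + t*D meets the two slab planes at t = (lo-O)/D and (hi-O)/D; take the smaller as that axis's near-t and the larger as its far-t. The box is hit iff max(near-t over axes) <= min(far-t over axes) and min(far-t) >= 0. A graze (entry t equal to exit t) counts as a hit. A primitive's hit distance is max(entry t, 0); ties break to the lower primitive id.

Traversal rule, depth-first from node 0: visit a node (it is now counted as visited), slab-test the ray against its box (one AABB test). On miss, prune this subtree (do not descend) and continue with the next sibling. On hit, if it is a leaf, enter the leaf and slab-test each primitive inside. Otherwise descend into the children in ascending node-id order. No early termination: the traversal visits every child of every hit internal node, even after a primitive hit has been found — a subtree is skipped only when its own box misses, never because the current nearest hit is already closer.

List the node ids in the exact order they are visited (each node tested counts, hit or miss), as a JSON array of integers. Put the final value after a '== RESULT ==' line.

Walk:
N0 x:[-10,15/2] y:[2,39] z:[-2,34] -> hit [2,15/2], descend [3, 11]
  N3 x:[0,15/2] y:[2,25] z:[-2,34] -> hit [2,15/2], descend [5, 15]
    N5 x:[3/2,15/2] y:[2,7] z:[-2,4] -> hit [2,4], descend [4, 17]
      N4 x:[3/2,9/2] y:[2,7] z:[-2,2] -> hit [2,2] leaf, test {P6@t=2}
      N17 x:[5,15/2] y:[4,5] z:[3,4] -> miss, prune
    N15 x:[0,7/2] y:[3,25] z:[9,34] -> miss, prune
  N11 x:[-10,-4] y:[9,39] z:[1,18] -> miss, prune

Visited [0, 3, 5, 4, 17, 15, 11]. Tests: 7 box, 1 leaf. Nearest: P6.

== RESULT ==
[0, 3, 5, 4, 17, 15, 11]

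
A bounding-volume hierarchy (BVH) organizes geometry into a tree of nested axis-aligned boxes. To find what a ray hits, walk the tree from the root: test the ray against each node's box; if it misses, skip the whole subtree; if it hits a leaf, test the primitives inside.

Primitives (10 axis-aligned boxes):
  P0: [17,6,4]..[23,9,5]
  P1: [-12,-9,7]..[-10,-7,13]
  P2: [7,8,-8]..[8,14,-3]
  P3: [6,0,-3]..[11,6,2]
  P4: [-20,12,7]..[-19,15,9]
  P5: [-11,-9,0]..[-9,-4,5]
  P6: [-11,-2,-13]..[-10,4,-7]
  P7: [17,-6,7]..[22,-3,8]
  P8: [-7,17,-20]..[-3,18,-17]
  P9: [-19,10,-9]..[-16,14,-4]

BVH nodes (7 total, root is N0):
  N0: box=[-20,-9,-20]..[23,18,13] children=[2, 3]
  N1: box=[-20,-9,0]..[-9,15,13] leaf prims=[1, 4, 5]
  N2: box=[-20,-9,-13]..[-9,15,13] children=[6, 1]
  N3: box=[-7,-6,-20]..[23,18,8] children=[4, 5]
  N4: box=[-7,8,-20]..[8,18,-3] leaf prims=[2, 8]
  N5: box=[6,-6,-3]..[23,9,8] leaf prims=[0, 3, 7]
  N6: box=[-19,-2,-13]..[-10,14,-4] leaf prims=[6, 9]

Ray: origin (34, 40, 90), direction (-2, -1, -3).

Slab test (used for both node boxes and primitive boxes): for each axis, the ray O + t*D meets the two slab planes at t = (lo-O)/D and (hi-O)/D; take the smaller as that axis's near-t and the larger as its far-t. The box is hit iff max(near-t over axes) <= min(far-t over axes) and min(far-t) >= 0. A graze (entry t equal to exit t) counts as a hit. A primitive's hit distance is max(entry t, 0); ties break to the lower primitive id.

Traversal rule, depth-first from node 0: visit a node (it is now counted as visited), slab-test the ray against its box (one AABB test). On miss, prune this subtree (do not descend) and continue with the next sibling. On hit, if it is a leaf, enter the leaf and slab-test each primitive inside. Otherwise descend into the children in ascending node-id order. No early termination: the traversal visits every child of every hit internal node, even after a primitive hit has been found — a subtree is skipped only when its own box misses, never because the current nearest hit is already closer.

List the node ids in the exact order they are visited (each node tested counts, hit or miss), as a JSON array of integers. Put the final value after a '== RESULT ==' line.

Trace the traversal:
N0 x:[11/2,27] y:[22,49] z:[77/3,110/3] -> hit [77/3,27], descend [2, 3]
  N2 x:[43/2,27] y:[25,49] z:[77/3,103/3] -> hit [77/3,27], descend [1, 6]
    N1 x:[43/2,27] y:[25,49] z:[77/3,30] -> hit [77/3,27] leaf, test {P1(miss), P4@t=27, P5(miss)}
    N6 x:[22,53/2] y:[26,42] z:[94/3,103/3] -> miss, prune
  N3 x:[11/2,41/2] y:[22,46] z:[82/3,110/3] -> miss, prune

5 AABB tests over nodes [0, 2, 1, 6, 3]; 1 leaf entered; closest P4.

== RESULT ==
[0, 2, 1, 6, 3]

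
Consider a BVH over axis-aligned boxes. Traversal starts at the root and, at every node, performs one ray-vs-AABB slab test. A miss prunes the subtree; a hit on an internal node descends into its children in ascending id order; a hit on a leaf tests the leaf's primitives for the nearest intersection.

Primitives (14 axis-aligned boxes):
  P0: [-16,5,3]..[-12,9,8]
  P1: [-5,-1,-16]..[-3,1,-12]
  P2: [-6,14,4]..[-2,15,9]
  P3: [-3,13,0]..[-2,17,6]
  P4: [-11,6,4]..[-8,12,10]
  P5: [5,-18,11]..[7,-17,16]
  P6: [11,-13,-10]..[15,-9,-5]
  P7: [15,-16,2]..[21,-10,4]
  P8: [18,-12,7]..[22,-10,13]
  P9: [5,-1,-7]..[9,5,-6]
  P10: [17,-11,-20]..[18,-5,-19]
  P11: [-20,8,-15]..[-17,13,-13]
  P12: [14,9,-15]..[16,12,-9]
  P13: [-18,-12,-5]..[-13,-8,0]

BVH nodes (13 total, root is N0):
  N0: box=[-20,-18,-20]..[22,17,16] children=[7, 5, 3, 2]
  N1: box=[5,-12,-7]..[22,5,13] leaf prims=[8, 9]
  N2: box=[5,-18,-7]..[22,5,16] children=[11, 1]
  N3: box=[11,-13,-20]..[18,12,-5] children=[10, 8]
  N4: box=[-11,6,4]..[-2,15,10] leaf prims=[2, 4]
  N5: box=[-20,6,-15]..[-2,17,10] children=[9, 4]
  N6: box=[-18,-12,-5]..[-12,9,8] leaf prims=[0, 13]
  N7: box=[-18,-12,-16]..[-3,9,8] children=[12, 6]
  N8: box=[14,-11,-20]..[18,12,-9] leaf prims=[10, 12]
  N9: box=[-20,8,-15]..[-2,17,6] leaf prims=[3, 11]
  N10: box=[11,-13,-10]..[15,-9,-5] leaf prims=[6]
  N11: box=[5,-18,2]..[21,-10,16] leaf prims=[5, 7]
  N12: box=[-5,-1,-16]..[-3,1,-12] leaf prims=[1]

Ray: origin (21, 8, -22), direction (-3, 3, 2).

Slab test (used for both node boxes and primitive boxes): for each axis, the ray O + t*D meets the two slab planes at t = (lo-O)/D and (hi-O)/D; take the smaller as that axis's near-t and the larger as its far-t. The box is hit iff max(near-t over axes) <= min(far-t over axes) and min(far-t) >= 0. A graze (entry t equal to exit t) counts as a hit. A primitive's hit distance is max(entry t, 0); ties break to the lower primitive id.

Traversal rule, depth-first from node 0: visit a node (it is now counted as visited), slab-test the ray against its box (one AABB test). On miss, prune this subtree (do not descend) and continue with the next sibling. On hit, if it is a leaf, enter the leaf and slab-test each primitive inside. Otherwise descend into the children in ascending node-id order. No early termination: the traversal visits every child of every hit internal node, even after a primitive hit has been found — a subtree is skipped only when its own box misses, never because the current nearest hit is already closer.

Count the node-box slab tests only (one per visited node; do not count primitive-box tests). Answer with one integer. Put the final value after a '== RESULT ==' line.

Walk:
N0 x:[-1/3,41/3] y:[-26/3,3] z:[1,19] -> hit [1,3], descend [2, 3, 5, 7]
  N2 x:[-1/3,16/3] y:[-26/3,-1] z:[15/2,19] -> miss, prune
  N3 x:[1,10/3] y:[-7,4/3] z:[1,17/2] -> hit [1,4/3], descend [8, 10]
    N8 x:[1,7/3] y:[-19/3,4/3] z:[1,13/2] -> hit [1,4/3] leaf, test {P10(miss), P12(miss)}
    N10 x:[2,10/3] y:[-7,-17/3] z:[6,17/2] -> miss, prune
  N5 x:[23/3,41/3] y:[-2/3,3] z:[7/2,16] -> miss, prune
  N7 x:[8,13] y:[-20/3,1/3] z:[3,15] -> miss, prune

order=[0, 2, 3, 8, 10, 5, 7]  |boxes|=7  |leaves|=1  hit=miss

== RESULT ==
7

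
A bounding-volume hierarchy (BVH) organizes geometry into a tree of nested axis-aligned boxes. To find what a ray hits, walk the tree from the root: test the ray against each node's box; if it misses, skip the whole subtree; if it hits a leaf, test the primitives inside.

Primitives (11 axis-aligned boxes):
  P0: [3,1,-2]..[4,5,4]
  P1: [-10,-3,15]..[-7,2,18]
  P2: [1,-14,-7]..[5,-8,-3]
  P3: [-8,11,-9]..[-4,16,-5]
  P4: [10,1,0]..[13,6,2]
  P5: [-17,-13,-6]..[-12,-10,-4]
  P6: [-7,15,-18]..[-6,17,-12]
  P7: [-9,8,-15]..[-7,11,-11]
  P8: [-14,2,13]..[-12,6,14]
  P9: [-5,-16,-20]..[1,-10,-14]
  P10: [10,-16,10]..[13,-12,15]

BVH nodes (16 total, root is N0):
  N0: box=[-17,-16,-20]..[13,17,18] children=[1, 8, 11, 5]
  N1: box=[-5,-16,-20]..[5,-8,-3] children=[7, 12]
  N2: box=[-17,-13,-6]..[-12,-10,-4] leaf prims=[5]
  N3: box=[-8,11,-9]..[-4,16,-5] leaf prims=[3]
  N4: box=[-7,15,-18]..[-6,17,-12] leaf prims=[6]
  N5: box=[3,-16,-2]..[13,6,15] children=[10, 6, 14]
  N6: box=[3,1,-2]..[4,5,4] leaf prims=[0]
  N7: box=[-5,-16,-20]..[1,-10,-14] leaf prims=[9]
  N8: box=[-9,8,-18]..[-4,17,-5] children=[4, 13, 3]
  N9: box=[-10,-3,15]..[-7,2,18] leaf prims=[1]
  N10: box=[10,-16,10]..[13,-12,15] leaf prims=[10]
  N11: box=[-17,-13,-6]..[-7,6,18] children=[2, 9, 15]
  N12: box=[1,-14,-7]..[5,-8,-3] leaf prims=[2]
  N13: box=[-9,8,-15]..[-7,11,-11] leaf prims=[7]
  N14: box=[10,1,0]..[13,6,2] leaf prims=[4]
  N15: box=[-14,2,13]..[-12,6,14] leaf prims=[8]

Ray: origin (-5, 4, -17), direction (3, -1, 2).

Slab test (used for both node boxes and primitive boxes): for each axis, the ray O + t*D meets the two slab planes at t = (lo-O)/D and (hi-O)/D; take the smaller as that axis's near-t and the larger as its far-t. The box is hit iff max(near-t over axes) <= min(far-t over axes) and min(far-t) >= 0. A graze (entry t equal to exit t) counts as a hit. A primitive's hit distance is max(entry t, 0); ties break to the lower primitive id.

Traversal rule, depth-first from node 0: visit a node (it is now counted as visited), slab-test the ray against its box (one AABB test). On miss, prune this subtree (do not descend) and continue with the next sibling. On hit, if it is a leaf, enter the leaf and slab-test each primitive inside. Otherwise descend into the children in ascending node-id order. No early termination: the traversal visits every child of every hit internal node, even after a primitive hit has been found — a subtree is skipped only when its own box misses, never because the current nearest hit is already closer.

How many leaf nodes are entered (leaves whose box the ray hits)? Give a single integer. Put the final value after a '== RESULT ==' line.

Walk:
N0 x:[-4,6] y:[-13,20] z:[-3/2,35/2] -> hit [-3/2,6], descend [1, 5, 8, 11]
  N1 x:[0,10/3] y:[12,20] z:[-3/2,7] -> miss, prune
  N5 x:[8/3,6] y:[-2,20] z:[15/2,16] -> miss, prune
  N8 x:[-4/3,1/3] y:[-13,-4] z:[-1/2,6] -> miss, prune
  N11 x:[-4,-2/3] y:[-2,17] z:[11/2,35/2] -> miss, prune

Visited [0, 1, 5, 8, 11]. Tests: 5 box, 0 leaf. Nearest: miss.

== RESULT ==
0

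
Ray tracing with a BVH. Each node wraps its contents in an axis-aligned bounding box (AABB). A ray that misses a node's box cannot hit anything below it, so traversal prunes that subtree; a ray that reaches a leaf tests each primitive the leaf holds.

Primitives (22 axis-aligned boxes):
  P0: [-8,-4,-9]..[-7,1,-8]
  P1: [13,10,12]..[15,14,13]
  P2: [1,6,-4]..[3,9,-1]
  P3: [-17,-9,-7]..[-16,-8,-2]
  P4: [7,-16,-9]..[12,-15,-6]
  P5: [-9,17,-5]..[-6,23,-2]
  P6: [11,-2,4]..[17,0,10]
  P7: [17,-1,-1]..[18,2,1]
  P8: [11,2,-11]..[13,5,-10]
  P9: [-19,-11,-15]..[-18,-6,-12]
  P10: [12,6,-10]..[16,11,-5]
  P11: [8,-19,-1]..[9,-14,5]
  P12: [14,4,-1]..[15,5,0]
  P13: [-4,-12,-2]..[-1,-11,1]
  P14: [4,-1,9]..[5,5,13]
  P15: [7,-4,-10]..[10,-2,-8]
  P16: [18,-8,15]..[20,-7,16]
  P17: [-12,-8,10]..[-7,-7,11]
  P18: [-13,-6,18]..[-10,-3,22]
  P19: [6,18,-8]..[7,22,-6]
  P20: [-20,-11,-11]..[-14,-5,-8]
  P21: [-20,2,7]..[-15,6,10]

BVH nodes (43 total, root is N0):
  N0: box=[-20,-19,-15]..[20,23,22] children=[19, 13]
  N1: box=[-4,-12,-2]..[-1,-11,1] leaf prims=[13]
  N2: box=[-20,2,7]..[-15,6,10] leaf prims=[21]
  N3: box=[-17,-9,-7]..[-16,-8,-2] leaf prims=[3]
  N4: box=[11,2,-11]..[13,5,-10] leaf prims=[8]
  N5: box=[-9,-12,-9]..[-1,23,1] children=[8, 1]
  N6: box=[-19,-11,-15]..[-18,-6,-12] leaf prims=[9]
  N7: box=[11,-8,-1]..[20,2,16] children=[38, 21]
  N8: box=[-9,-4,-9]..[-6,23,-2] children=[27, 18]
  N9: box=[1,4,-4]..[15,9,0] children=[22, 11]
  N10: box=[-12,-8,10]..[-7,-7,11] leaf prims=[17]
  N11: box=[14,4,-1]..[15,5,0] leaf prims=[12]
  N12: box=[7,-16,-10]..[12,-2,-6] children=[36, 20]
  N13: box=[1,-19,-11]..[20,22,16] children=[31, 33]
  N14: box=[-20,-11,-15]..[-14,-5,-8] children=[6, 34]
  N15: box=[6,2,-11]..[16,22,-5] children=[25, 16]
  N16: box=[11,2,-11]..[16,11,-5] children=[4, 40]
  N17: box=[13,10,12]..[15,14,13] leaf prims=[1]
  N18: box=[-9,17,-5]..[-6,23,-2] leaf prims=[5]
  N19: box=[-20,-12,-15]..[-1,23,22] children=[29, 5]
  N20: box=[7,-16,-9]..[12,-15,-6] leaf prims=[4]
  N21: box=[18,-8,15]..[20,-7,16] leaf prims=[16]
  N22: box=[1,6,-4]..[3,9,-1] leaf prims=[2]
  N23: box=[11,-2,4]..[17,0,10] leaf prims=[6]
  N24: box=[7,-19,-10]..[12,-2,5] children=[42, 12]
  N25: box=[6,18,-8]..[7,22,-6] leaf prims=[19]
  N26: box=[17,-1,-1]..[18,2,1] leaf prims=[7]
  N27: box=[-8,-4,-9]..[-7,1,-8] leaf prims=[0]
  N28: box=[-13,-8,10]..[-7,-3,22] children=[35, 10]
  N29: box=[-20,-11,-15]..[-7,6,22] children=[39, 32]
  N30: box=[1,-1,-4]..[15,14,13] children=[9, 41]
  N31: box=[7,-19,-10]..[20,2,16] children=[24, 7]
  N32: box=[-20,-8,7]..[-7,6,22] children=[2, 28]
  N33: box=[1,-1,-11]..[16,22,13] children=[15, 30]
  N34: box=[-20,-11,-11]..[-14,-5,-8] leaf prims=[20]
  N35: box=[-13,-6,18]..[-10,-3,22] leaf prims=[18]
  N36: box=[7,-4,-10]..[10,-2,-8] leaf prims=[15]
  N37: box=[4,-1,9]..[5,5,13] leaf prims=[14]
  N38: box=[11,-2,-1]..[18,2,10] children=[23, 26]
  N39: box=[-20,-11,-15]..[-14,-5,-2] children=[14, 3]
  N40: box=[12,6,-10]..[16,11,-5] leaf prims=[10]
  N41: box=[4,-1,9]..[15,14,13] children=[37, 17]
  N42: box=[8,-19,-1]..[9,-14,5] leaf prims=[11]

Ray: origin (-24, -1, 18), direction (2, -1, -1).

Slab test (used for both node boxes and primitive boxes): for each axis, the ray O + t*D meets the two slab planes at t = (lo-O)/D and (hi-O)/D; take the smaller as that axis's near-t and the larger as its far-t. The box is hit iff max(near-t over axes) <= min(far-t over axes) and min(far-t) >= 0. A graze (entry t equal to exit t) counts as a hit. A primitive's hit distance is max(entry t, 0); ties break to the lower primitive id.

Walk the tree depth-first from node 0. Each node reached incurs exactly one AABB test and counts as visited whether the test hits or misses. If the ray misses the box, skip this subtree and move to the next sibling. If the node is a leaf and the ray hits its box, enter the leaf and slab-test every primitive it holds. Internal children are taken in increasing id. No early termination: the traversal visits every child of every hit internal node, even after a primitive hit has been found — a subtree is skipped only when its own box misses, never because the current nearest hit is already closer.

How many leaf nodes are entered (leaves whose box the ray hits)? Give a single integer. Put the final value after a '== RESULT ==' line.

Walk:
N0 x:[2,22] y:[-24,18] z:[-4,33] -> hit [2,18], descend [13, 19]
  N13 x:[25/2,22] y:[-23,18] z:[2,29] -> hit [25/2,18], descend [31, 33]
    N31 x:[31/2,22] y:[-3,18] z:[2,28] -> hit [31/2,18], descend [7, 24]
      N7 x:[35/2,22] y:[-3,7] z:[2,19] -> miss, prune
      N24 x:[31/2,18] y:[1,18] z:[13,28] -> hit [31/2,18], descend [12, 42]
        N12 x:[31/2,18] y:[1,15] z:[24,28] -> miss, prune
        N42 x:[16,33/2] y:[13,18] z:[13,19] -> hit [16,33/2] leaf, test {P11@t=16}
    N33 x:[25/2,20] y:[-23,0] z:[5,29] -> miss, prune
  N19 x:[2,23/2] y:[-24,11] z:[-4,33] -> hit [2,11], descend [5, 29]
    N5 x:[15/2,23/2] y:[-24,11] z:[17,27] -> miss, prune
    N29 x:[2,17/2] y:[-7,10] z:[-4,33] -> hit [2,17/2], descend [32, 39]
      N32 x:[2,17/2] y:[-7,7] z:[-4,11] -> hit [2,7], descend [2, 28]
        N2 x:[2,9/2] y:[-7,-3] z:[8,11] -> miss, prune
        N28 x:[11/2,17/2] y:[2,7] z:[-4,8] -> hit [11/2,7], descend [10, 35]
          N10 x:[6,17/2] y:[6,7] z:[7,8] -> hit [7,7] leaf, test {P17@t=7}
          N35 x:[11/2,7] y:[2,5] z:[-4,0] -> miss, prune
      N39 x:[2,5] y:[4,10] z:[20,33] -> miss, prune

Visited [0, 13, 31, 7, 24, 12, 42, 33, 19, 5, 29, 32, 2, 28, 10, 35, 39]. Tests: 17 box, 2 leaf. Nearest: P17.

== RESULT ==
2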